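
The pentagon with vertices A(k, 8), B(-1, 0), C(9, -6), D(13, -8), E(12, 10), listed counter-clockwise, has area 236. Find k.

Write out the shoelace sum; only the two edges meeting at A involve k:
2·Area = [(12·8 − k·10) + (k·0 − (-1)·8)] + 238
       = -10·k + 342 = 472
⇒ k = -13.

-13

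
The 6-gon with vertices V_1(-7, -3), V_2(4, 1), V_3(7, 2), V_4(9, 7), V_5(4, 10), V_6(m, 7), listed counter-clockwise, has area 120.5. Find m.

-5

The doubled signed area Σ (x_i y_{i+1} − x_{i+1} y_i) is linear in m.
With m=0 it equals 176; the coefficient of m is -13 (from the two edges through V_6).
So -13·m + 176 = 2·120.5 = 241 ⇒ m = -5.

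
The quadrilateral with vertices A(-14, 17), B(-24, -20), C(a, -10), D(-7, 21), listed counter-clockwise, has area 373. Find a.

The doubled signed area Σ (x_i y_{i+1} − x_{i+1} y_i) is linear in a.
With a=0 it equals 1033; the coefficient of a is 41 (from the two edges through C).
So 41·a + 1033 = 2·373 = 746 ⇒ a = -7.

-7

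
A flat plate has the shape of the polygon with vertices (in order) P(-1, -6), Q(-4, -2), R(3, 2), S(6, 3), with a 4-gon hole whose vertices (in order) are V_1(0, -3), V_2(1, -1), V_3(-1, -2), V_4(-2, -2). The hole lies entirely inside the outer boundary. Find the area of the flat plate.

28

Outer boundary:
Apply Gauss's area formula: 2A = Σ (x_i·y_{i+1} − x_{i+1}·y_i), indices taken mod 4.
P→Q: (-1)(-2) − (-4)(-6) = -22
Q→R: (-4)(2) − (3)(-2) = -2
R→S: (3)(3) − (6)(2) = -3
S→P: (6)(-6) − (-1)(3) = -33
Σ = -60
Area = |Σ|/2 = 30.
Hole:
Apply the surveyor's formula: 2A = Σ (x_i·y_{i+1} − x_{i+1}·y_i), indices taken mod 4.
Σ = (3) + (-3) + (-2) + (6) = 4
Area = |Σ|/2 = 2.
Net area = 30 − 2 = 28.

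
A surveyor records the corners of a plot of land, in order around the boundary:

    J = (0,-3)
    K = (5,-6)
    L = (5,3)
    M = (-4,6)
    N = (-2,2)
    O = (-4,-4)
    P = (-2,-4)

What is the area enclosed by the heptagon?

J→K: (0)(-6) − (5)(-3) = 15
K→L: (5)(3) − (5)(-6) = 45
L→M: (5)(6) − (-4)(3) = 42
M→N: (-4)(2) − (-2)(6) = 4
N→O: (-2)(-4) − (-4)(2) = 16
O→P: (-4)(-4) − (-2)(-4) = 8
P→J: (-2)(-3) − (0)(-4) = 6
Σ = 136
Area = |Σ|/2 = 68.

68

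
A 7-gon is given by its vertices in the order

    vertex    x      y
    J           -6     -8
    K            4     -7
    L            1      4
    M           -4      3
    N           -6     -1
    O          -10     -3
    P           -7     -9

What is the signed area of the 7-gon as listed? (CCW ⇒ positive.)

Σ = (74) + (23) + (19) + (22) + (8) + (69) + (2) = 217
Signed area = Σ/2 = 108.5 (positive ⇒ counter-clockwise traversal).

108.5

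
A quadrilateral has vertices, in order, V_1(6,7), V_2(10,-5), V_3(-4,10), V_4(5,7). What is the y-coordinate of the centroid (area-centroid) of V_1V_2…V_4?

Apply Gauss's area formula. First the cross-terms c_i = x_i·y_{i+1} − x_{i+1}·y_i:
  -100, 80, -78, -7  ⇒  2A = -105, A = -52.5.
Then Σ (y_i + y_{i+1})·c_i = -1224, so ȳ = -1224 / (6·(-52.5)) = 136/35.

136/35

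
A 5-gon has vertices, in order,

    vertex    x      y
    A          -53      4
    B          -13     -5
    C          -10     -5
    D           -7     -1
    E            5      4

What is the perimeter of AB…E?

120

|AB| = √((40)² + (-9)²) = √1681 = 41
|BC| = √((3)² + (0)²) = √9 = 3
|CD| = √((3)² + (4)²) = √25 = 5
|DE| = √((12)² + (5)²) = √169 = 13
|EA| = √((-58)² + (0)²) = √3364 = 58
Perimeter = 41 + 3 + 5 + 13 + 58 = 120.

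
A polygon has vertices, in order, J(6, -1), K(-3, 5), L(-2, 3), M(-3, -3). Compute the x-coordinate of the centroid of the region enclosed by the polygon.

1/3

Apply the shoelace (surveyor's) formula. First the cross-terms c_i = x_i·y_{i+1} − x_{i+1}·y_i:
  27, 1, 15, 21  ⇒  2A = 64, A = 32.
Then Σ (x_i + x_{i+1})·c_i = 64, so x̄ = 64 / (6·32) = 1/3.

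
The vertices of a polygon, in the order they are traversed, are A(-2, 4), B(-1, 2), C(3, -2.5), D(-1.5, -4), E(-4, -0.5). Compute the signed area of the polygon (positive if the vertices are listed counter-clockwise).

Apply the shoelace formula: 2A = Σ (x_i·y_{i+1} − x_{i+1}·y_i), indices taken mod 5.
Cross-terms: 0, -3.5, -15.75, -15.25, -17  ⇒  Σ = -51.5
Signed area = Σ/2 = -25.75 (negative ⇒ clockwise traversal).

-25.75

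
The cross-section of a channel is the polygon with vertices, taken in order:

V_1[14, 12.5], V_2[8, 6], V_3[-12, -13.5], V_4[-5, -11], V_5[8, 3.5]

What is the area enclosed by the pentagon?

Apply the shoelace formula: 2A = Σ (x_i·y_{i+1} − x_{i+1}·y_i), indices taken mod 5.
Σ = (-16) + (-36) + (64.5) + (70.5) + (51) = 134
Area = |Σ|/2 = 67.

67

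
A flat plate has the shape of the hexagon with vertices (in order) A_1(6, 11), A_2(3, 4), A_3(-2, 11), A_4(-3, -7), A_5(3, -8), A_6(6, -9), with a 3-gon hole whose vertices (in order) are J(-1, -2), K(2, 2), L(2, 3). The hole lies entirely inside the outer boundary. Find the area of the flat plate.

131

Outer boundary:
Apply Gauss's area formula: 2A = Σ (x_i·y_{i+1} − x_{i+1}·y_i), indices taken mod 6.
Cross-terms: -9, 41, 47, 45, 21, 120  ⇒  Σ = 265
Area = |Σ|/2 = 132.5.
Hole:
Apply the shoelace (surveyor's) formula: 2A = Σ (x_i·y_{i+1} − x_{i+1}·y_i), indices taken mod 3.
Σ = (2) + (2) + (-1) = 3
Area = |Σ|/2 = 1.5.
Net area = 132.5 − 1.5 = 131.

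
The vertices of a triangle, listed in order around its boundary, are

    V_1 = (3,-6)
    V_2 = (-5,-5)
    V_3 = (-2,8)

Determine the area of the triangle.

Apply the surveyor's formula: 2A = Σ (x_i·y_{i+1} − x_{i+1}·y_i), indices taken mod 3.
V_1→V_2: (3)(-5) − (-5)(-6) = -45
V_2→V_3: (-5)(8) − (-2)(-5) = -50
V_3→V_1: (-2)(-6) − (3)(8) = -12
Σ = -107
Area = |Σ|/2 = 53.5.

53.5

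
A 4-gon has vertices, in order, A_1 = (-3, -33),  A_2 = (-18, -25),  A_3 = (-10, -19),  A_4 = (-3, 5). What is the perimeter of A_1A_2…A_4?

|A_1A_2| = √((-15)² + (8)²) = √289 = 17
|A_2A_3| = √((8)² + (6)²) = √100 = 10
|A_3A_4| = √((7)² + (24)²) = √625 = 25
|A_4A_1| = √((0)² + (-38)²) = √1444 = 38
Perimeter = 17 + 10 + 25 + 38 = 90.

90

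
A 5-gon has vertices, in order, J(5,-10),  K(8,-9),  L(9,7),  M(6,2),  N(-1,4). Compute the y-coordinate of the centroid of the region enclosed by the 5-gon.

Apply the shoelace formula. First the cross-terms c_i = x_i·y_{i+1} − x_{i+1}·y_i:
  35, 137, -24, 26, -10  ⇒  2A = 164, A = 82.
Then Σ (y_i + y_{i+1})·c_i = -939, so ȳ = -939 / (6·82) = -313/164.

-313/164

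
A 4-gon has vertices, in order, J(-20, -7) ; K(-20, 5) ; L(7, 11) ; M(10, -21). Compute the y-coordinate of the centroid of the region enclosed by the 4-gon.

-235/69

Apply Gauss's area formula. First the cross-terms c_i = x_i·y_{i+1} − x_{i+1}·y_i:
  -240, -255, -257, -490  ⇒  2A = -1242, A = -621.
Then Σ (y_i + y_{i+1})·c_i = 12690, so ȳ = 12690 / (6·(-621)) = -235/69.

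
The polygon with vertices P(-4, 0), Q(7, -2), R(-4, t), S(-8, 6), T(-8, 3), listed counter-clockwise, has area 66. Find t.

The doubled signed area Σ (x_i y_{i+1} − x_{i+1} y_i) is linear in t.
With t=0 it equals 12; the coefficient of t is 15 (from the two edges through R).
So 15·t + 12 = 2·66 = 132 ⇒ t = 8.

8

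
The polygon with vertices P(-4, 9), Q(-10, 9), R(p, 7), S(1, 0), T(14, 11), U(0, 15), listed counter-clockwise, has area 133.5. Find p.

Write out the shoelace sum; only the two edges meeting at R involve p:
2·Area = [((-10)·7 − p·9) + (p·0 − 1·7)] + 335
       = -9·p + 258 = 267
⇒ p = -1.

-1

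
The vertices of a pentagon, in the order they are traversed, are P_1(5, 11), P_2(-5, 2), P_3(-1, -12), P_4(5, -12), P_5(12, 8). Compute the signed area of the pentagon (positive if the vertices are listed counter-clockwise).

237.5

Apply Gauss's area formula: 2A = Σ (x_i·y_{i+1} − x_{i+1}·y_i), indices taken mod 5.
P_1→P_2: (5)(2) − (-5)(11) = 65
P_2→P_3: (-5)(-12) − (-1)(2) = 62
P_3→P_4: (-1)(-12) − (5)(-12) = 72
P_4→P_5: (5)(8) − (12)(-12) = 184
P_5→P_1: (12)(11) − (5)(8) = 92
Σ = 475
Signed area = Σ/2 = 237.5 (positive ⇒ counter-clockwise traversal).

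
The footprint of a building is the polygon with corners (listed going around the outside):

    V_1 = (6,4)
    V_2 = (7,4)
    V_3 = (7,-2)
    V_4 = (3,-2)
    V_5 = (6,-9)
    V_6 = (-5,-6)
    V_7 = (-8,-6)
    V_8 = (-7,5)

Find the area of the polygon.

154

V_1→V_2: (6)(4) − (7)(4) = -4
V_2→V_3: (7)(-2) − (7)(4) = -42
V_3→V_4: (7)(-2) − (3)(-2) = -8
V_4→V_5: (3)(-9) − (6)(-2) = -15
V_5→V_6: (6)(-6) − (-5)(-9) = -81
V_6→V_7: (-5)(-6) − (-8)(-6) = -18
V_7→V_8: (-8)(5) − (-7)(-6) = -82
V_8→V_1: (-7)(4) − (6)(5) = -58
Σ = -308
Area = |Σ|/2 = 154.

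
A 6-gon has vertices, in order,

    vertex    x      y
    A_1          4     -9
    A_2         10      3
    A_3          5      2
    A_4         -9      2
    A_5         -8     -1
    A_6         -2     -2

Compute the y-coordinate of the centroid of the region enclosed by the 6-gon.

Apply the surveyor's formula. First the cross-terms c_i = x_i·y_{i+1} − x_{i+1}·y_i:
  102, 5, 28, 25, 14, 26  ⇒  2A = 200, A = 100.
Then Σ (y_i + y_{i+1})·c_i = -778, so ȳ = -778 / (6·100) = -389/300.

-389/300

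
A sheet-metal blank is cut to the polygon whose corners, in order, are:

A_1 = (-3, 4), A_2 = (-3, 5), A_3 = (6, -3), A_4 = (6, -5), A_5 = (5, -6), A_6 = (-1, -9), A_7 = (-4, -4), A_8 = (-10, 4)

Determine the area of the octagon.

Apply the shoelace formula: 2A = Σ (x_i·y_{i+1} − x_{i+1}·y_i), indices taken mod 8.
A_1→A_2: (-3)(5) − (-3)(4) = -3
A_2→A_3: (-3)(-3) − (6)(5) = -21
A_3→A_4: (6)(-5) − (6)(-3) = -12
A_4→A_5: (6)(-6) − (5)(-5) = -11
A_5→A_6: (5)(-9) − (-1)(-6) = -51
A_6→A_7: (-1)(-4) − (-4)(-9) = -32
A_7→A_8: (-4)(4) − (-10)(-4) = -56
A_8→A_1: (-10)(4) − (-3)(4) = -28
Σ = -214
Area = |Σ|/2 = 107.

107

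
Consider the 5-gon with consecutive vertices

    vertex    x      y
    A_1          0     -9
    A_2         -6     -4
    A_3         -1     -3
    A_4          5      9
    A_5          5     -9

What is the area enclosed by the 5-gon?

Apply the shoelace (surveyor's) formula: 2A = Σ (x_i·y_{i+1} − x_{i+1}·y_i), indices taken mod 5.
Σ = (-54) + (14) + (6) + (-90) + (-45) = -169
Area = |Σ|/2 = 84.5.

84.5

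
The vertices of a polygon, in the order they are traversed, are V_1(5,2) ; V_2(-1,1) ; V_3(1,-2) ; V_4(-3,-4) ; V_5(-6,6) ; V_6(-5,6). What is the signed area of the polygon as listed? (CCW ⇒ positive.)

V_1→V_2: (5)(1) − (-1)(2) = 7
V_2→V_3: (-1)(-2) − (1)(1) = 1
V_3→V_4: (1)(-4) − (-3)(-2) = -10
V_4→V_5: (-3)(6) − (-6)(-4) = -42
V_5→V_6: (-6)(6) − (-5)(6) = -6
V_6→V_1: (-5)(2) − (5)(6) = -40
Σ = -90
Signed area = Σ/2 = -45 (negative ⇒ clockwise traversal).

-45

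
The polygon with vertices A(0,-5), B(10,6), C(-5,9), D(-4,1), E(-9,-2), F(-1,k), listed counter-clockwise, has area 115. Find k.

Write out the shoelace sum; only the two edges meeting at F involve k:
2·Area = [((-9)·k − (-1)·(-2)) + ((-1)·(-5) − 0·k)] + 218
       = -9·k + 221 = 230
⇒ k = -1.

-1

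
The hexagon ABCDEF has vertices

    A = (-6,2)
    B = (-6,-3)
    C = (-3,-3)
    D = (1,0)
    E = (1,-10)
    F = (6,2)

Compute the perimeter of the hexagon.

|AB| = √((0)² + (-5)²) = √25 = 5
|BC| = √((3)² + (0)²) = √9 = 3
|CD| = √((4)² + (3)²) = √25 = 5
|DE| = √((0)² + (-10)²) = √100 = 10
|EF| = √((5)² + (12)²) = √169 = 13
|FA| = √((-12)² + (0)²) = √144 = 12
Perimeter = 5 + 3 + 5 + 10 + 13 + 12 = 48.

48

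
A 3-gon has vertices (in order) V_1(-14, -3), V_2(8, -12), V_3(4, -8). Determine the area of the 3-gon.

26

Apply Gauss's area formula: 2A = Σ (x_i·y_{i+1} − x_{i+1}·y_i), indices taken mod 3.
V_1→V_2: (-14)(-12) − (8)(-3) = 192
V_2→V_3: (8)(-8) − (4)(-12) = -16
V_3→V_1: (4)(-3) − (-14)(-8) = -124
Σ = 52
Area = |Σ|/2 = 26.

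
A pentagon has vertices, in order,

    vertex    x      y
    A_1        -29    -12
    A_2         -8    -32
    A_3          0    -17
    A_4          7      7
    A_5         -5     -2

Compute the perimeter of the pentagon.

|A_1A_2| = √((21)² + (-20)²) = √841 = 29
|A_2A_3| = √((8)² + (15)²) = √289 = 17
|A_3A_4| = √((7)² + (24)²) = √625 = 25
|A_4A_5| = √((-12)² + (-9)²) = √225 = 15
|A_5A_1| = √((-24)² + (-10)²) = √676 = 26
Perimeter = 29 + 17 + 25 + 15 + 26 = 112.

112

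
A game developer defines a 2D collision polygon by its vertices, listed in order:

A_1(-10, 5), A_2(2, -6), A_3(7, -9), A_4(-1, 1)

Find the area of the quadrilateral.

38.5

Cross-terms: 50, 24, -2, 5  ⇒  Σ = 77
Area = |Σ|/2 = 38.5.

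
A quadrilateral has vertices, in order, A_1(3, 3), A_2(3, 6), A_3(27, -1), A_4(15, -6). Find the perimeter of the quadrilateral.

56

|A_1A_2| = √((0)² + (3)²) = √9 = 3
|A_2A_3| = √((24)² + (-7)²) = √625 = 25
|A_3A_4| = √((-12)² + (-5)²) = √169 = 13
|A_4A_1| = √((-12)² + (9)²) = √225 = 15
Perimeter = 3 + 25 + 13 + 15 = 56.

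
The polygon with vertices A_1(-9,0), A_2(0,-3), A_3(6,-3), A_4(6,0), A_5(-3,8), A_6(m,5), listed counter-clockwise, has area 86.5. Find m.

Write out the shoelace sum; only the two edges meeting at A_6 involve m:
2·Area = [((-3)·5 − m·8) + (m·0 − (-9)·5)] + 111
       = -8·m + 141 = 173
⇒ m = -4.

-4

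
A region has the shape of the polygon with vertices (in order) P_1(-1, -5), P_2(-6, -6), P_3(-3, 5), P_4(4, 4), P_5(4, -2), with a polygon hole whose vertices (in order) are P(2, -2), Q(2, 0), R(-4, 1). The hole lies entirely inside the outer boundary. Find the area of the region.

69

Outer boundary:
Apply the shoelace formula: 2A = Σ (x_i·y_{i+1} − x_{i+1}·y_i), indices taken mod 5.
Cross-terms: -24, -48, -32, -24, -22  ⇒  Σ = -150
Area = |Σ|/2 = 75.
Hole:
Cross-terms: 4, 2, 6  ⇒  Σ = 12
Area = |Σ|/2 = 6.
Net area = 75 − 6 = 69.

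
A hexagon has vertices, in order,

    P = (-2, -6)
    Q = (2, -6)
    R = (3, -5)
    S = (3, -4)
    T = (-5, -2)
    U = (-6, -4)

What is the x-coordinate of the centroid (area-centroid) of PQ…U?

Apply the surveyor's formula. First the cross-terms c_i = x_i·y_{i+1} − x_{i+1}·y_i:
  24, 8, 3, -26, 8, 28  ⇒  2A = 45, A = 22.5.
Then Σ (x_i + x_{i+1})·c_i = -202, so x̄ = -202 / (6·22.5) = -202/135.

-202/135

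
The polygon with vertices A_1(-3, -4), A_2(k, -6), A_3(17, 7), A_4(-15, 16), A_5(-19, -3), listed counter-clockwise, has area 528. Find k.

13

Write out the shoelace sum; only the two edges meeting at A_2 involve k:
2·Area = [((-3)·(-6) − k·(-4)) + (k·7 − 17·(-6))] + 793
       = 11·k + 913 = 1056
⇒ k = 13.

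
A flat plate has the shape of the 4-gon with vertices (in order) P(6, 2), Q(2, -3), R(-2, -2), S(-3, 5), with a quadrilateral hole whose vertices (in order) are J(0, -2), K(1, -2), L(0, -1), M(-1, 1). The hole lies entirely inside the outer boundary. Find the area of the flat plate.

41

Outer boundary:
Σ = (-22) + (-10) + (-16) + (-36) = -84
Area = |Σ|/2 = 42.
Hole:
Apply Gauss's area formula: 2A = Σ (x_i·y_{i+1} − x_{i+1}·y_i), indices taken mod 4.
Σ = (2) + (-1) + (-1) + (2) = 2
Area = |Σ|/2 = 1.
Net area = 42 − 1 = 41.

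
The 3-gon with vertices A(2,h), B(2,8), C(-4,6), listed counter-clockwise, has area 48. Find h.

-8

Write out the shoelace sum; only the two edges meeting at A involve h:
2·Area = [((-4)·h − 2·6) + (2·8 − 2·h)] + 44
       = -6·h + 48 = 96
⇒ h = -8.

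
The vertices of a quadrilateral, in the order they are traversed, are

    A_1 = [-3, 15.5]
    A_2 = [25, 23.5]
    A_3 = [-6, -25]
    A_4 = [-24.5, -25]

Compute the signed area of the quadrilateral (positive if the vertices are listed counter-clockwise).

-929.625

Apply the surveyor's formula: 2A = Σ (x_i·y_{i+1} − x_{i+1}·y_i), indices taken mod 4.
Cross-terms: -458, -484, -462.5, -454.75  ⇒  Σ = -1859.25
Signed area = Σ/2 = -929.625 (negative ⇒ clockwise traversal).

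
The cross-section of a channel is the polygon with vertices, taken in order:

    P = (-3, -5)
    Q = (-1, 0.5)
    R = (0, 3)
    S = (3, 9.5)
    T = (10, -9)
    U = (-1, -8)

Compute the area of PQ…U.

Cross-terms: -6.5, -3, -9, -122, -89, -19  ⇒  Σ = -248.5
Area = |Σ|/2 = 124.25.

124.25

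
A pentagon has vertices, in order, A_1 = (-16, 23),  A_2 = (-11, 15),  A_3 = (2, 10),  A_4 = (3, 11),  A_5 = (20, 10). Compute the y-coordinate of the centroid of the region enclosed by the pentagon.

4432/295

Apply the shoelace (surveyor's) formula. First the cross-terms c_i = x_i·y_{i+1} − x_{i+1}·y_i:
  13, -140, -8, -190, 620  ⇒  2A = 295, A = 147.5.
Then Σ (y_i + y_{i+1})·c_i = 13296, so ȳ = 13296 / (6·147.5) = 4432/295.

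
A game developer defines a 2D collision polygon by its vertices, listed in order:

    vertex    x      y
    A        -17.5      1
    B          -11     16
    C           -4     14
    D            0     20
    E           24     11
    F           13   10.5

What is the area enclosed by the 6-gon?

306.625

Cross-terms: -269, -90, -80, -480, 109, 196.75  ⇒  Σ = -613.25
Area = |Σ|/2 = 306.625.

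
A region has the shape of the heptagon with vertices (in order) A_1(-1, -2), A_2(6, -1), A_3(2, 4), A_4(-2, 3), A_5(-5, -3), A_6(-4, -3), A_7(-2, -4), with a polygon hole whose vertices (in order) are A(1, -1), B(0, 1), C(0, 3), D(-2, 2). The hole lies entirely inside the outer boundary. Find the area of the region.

Outer boundary:
A_1→A_2: (-1)(-1) − (6)(-2) = 13
A_2→A_3: (6)(4) − (2)(-1) = 26
A_3→A_4: (2)(3) − (-2)(4) = 14
A_4→A_5: (-2)(-3) − (-5)(3) = 21
A_5→A_6: (-5)(-3) − (-4)(-3) = 3
A_6→A_7: (-4)(-4) − (-2)(-3) = 10
A_7→A_1: (-2)(-2) − (-1)(-4) = 0
Σ = 87
Area = |Σ|/2 = 43.5.
Hole:
Σ = (1) + (0) + (6) + (0) = 7
Area = |Σ|/2 = 3.5.
Net area = 43.5 − 3.5 = 40.

40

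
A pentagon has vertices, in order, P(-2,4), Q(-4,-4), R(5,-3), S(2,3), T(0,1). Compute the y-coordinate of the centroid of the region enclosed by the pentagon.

-206/243

Apply the surveyor's formula. First the cross-terms c_i = x_i·y_{i+1} − x_{i+1}·y_i:
  24, 32, 21, 2, 2  ⇒  2A = 81, A = 40.5.
Then Σ (y_i + y_{i+1})·c_i = -206, so ȳ = -206 / (6·40.5) = -206/243.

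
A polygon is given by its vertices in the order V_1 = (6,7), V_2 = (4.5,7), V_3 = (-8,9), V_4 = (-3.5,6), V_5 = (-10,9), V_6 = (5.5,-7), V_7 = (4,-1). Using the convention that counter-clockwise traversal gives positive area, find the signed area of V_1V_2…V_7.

98

Apply the shoelace formula: 2A = Σ (x_i·y_{i+1} − x_{i+1}·y_i), indices taken mod 7.
V_1→V_2: (6)(7) − (4.5)(7) = 10.5
V_2→V_3: (4.5)(9) − (-8)(7) = 96.5
V_3→V_4: (-8)(6) − (-3.5)(9) = -16.5
V_4→V_5: (-3.5)(9) − (-10)(6) = 28.5
V_5→V_6: (-10)(-7) − (5.5)(9) = 20.5
V_6→V_7: (5.5)(-1) − (4)(-7) = 22.5
V_7→V_1: (4)(7) − (6)(-1) = 34
Σ = 196
Signed area = Σ/2 = 98 (positive ⇒ counter-clockwise traversal).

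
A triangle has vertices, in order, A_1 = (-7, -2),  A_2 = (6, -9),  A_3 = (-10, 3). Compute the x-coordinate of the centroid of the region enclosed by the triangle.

Apply Gauss's area formula. First the cross-terms c_i = x_i·y_{i+1} − x_{i+1}·y_i:
  75, -72, 41  ⇒  2A = 44, A = 22.
Then Σ (x_i + x_{i+1})·c_i = -484, so x̄ = -484 / (6·22) = -11/3.

-11/3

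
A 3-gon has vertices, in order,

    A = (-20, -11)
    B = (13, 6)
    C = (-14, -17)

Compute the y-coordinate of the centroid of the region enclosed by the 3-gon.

-22/3

Apply the shoelace formula. First the cross-terms c_i = x_i·y_{i+1} − x_{i+1}·y_i:
  23, -137, -186  ⇒  2A = -300, A = -150.
Then Σ (y_i + y_{i+1})·c_i = 6600, so ȳ = 6600 / (6·(-150)) = -22/3.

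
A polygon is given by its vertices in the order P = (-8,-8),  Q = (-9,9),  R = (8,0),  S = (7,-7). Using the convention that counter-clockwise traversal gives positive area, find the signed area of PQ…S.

-192

Apply the shoelace (surveyor's) formula: 2A = Σ (x_i·y_{i+1} − x_{i+1}·y_i), indices taken mod 4.
P→Q: (-8)(9) − (-9)(-8) = -144
Q→R: (-9)(0) − (8)(9) = -72
R→S: (8)(-7) − (7)(0) = -56
S→P: (7)(-8) − (-8)(-7) = -112
Σ = -384
Signed area = Σ/2 = -192 (negative ⇒ clockwise traversal).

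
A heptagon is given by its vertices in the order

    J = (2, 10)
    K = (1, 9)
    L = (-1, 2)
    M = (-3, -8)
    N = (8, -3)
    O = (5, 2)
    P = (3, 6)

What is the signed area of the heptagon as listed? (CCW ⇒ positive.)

89.5

Apply the shoelace (surveyor's) formula: 2A = Σ (x_i·y_{i+1} − x_{i+1}·y_i), indices taken mod 7.
Σ = (8) + (11) + (14) + (73) + (31) + (24) + (18) = 179
Signed area = Σ/2 = 89.5 (positive ⇒ counter-clockwise traversal).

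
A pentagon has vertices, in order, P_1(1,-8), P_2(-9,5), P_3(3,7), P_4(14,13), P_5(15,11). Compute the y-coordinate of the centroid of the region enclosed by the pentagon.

823/282

Apply the shoelace (surveyor's) formula. First the cross-terms c_i = x_i·y_{i+1} − x_{i+1}·y_i:
  -67, -78, -59, -41, -131  ⇒  2A = -376, A = -188.
Then Σ (y_i + y_{i+1})·c_i = -3292, so ȳ = -3292 / (6·(-188)) = 823/282.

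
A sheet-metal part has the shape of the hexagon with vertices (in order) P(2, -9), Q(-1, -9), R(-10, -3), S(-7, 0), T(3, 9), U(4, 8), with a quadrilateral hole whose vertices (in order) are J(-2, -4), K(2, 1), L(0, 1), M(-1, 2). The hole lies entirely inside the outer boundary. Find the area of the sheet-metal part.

Outer boundary:
P→Q: (2)(-9) − (-1)(-9) = -27
Q→R: (-1)(-3) − (-10)(-9) = -87
R→S: (-10)(0) − (-7)(-3) = -21
S→T: (-7)(9) − (3)(0) = -63
T→U: (3)(8) − (4)(9) = -12
U→P: (4)(-9) − (2)(8) = -52
Σ = -262
Area = |Σ|/2 = 131.
Hole:
J→K: (-2)(1) − (2)(-4) = 6
K→L: (2)(1) − (0)(1) = 2
L→M: (0)(2) − (-1)(1) = 1
M→J: (-1)(-4) − (-2)(2) = 8
Σ = 17
Area = |Σ|/2 = 8.5.
Net area = 131 − 8.5 = 122.5.

122.5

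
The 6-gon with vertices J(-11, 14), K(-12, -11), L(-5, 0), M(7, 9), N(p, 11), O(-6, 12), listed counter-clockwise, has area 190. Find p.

0

Write out the shoelace sum; only the two edges meeting at N involve p:
2·Area = [(7·11 − p·9) + (p·12 − (-6)·11)] + 237
       = 3·p + 380 = 380
⇒ p = 0.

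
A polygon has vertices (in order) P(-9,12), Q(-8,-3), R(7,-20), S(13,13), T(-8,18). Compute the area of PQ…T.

Apply the shoelace (surveyor's) formula: 2A = Σ (x_i·y_{i+1} − x_{i+1}·y_i), indices taken mod 5.
Σ = (123) + (181) + (351) + (338) + (66) = 1059
Area = |Σ|/2 = 529.5.

529.5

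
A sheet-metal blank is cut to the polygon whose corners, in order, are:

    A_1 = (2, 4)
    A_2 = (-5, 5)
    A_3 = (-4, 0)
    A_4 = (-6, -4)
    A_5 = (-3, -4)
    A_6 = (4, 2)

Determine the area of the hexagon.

Σ = (30) + (20) + (16) + (12) + (10) + (12) = 100
Area = |Σ|/2 = 50.

50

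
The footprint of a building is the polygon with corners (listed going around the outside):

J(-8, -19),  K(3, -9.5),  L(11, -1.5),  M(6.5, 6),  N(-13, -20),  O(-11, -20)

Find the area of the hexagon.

Apply the shoelace formula: 2A = Σ (x_i·y_{i+1} − x_{i+1}·y_i), indices taken mod 6.
Σ = (133) + (100) + (75.75) + (-52) + (40) + (49) = 345.75
Area = |Σ|/2 = 172.875.

172.875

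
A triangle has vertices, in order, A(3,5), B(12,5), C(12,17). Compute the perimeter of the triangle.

|AB| = √((9)² + (0)²) = √81 = 9
|BC| = √((0)² + (12)²) = √144 = 12
|CA| = √((-9)² + (-12)²) = √225 = 15
Perimeter = 9 + 12 + 15 = 36.

36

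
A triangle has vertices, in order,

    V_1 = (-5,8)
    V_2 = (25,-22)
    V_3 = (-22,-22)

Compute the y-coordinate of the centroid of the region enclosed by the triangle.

-12

Apply the shoelace formula. First the cross-terms c_i = x_i·y_{i+1} − x_{i+1}·y_i:
  -90, -1034, -286  ⇒  2A = -1410, A = -705.
Then Σ (y_i + y_{i+1})·c_i = 50760, so ȳ = 50760 / (6·(-705)) = -12.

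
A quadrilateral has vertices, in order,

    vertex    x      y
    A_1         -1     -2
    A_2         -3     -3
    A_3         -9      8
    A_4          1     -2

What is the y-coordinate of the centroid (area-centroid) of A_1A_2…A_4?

Apply Gauss's area formula. First the cross-terms c_i = x_i·y_{i+1} − x_{i+1}·y_i:
  -3, -51, 10, -4  ⇒  2A = -48, A = -24.
Then Σ (y_i + y_{i+1})·c_i = -164, so ȳ = -164 / (6·(-24)) = 41/36.

41/36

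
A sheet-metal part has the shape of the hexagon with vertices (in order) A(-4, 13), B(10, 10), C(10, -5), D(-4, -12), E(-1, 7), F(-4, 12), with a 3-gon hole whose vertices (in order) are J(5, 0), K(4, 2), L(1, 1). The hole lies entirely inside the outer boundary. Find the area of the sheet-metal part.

240.5

Outer boundary:
Apply the shoelace formula: 2A = Σ (x_i·y_{i+1} − x_{i+1}·y_i), indices taken mod 6.
Σ = (-170) + (-150) + (-140) + (-40) + (16) + (-4) = -488
Area = |Σ|/2 = 244.
Hole:
Apply Gauss's area formula: 2A = Σ (x_i·y_{i+1} − x_{i+1}·y_i), indices taken mod 3.
Σ = (10) + (2) + (-5) = 7
Area = |Σ|/2 = 3.5.
Net area = 244 − 3.5 = 240.5.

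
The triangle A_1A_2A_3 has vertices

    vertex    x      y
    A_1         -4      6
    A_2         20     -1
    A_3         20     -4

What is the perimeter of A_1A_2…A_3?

|A_1A_2| = √((24)² + (-7)²) = √625 = 25
|A_2A_3| = √((0)² + (-3)²) = √9 = 3
|A_3A_1| = √((-24)² + (10)²) = √676 = 26
Perimeter = 25 + 3 + 26 = 54.

54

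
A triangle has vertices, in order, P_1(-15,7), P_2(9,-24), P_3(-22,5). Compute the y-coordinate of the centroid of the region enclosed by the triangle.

-4

Apply the surveyor's formula. First the cross-terms c_i = x_i·y_{i+1} − x_{i+1}·y_i:
  297, -483, -79  ⇒  2A = -265, A = -132.5.
Then Σ (y_i + y_{i+1})·c_i = 3180, so ȳ = 3180 / (6·(-132.5)) = -4.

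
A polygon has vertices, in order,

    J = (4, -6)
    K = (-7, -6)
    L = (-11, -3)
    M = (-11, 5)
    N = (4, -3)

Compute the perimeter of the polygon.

44

|JK| = √((-11)² + (0)²) = √121 = 11
|KL| = √((-4)² + (3)²) = √25 = 5
|LM| = √((0)² + (8)²) = √64 = 8
|MN| = √((15)² + (-8)²) = √289 = 17
|NJ| = √((0)² + (-3)²) = √9 = 3
Perimeter = 11 + 5 + 8 + 17 + 3 = 44.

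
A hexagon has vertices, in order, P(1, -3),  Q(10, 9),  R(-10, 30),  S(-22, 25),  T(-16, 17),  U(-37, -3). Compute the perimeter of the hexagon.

134

|PQ| = √((9)² + (12)²) = √225 = 15
|QR| = √((-20)² + (21)²) = √841 = 29
|RS| = √((-12)² + (-5)²) = √169 = 13
|ST| = √((6)² + (-8)²) = √100 = 10
|TU| = √((-21)² + (-20)²) = √841 = 29
|UP| = √((38)² + (0)²) = √1444 = 38
Perimeter = 15 + 29 + 13 + 10 + 29 + 38 = 134.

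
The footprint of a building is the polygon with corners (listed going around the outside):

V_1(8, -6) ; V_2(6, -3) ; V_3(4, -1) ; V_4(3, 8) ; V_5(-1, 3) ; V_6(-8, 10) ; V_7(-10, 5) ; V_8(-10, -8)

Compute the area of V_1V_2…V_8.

Σ = (12) + (6) + (35) + (17) + (14) + (60) + (130) + (124) = 398
Area = |Σ|/2 = 199.

199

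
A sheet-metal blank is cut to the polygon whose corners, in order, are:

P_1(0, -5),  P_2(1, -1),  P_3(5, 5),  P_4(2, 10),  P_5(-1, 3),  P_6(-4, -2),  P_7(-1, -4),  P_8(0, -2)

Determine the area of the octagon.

50.5

P_1→P_2: (0)(-1) − (1)(-5) = 5
P_2→P_3: (1)(5) − (5)(-1) = 10
P_3→P_4: (5)(10) − (2)(5) = 40
P_4→P_5: (2)(3) − (-1)(10) = 16
P_5→P_6: (-1)(-2) − (-4)(3) = 14
P_6→P_7: (-4)(-4) − (-1)(-2) = 14
P_7→P_8: (-1)(-2) − (0)(-4) = 2
P_8→P_1: (0)(-5) − (0)(-2) = 0
Σ = 101
Area = |Σ|/2 = 50.5.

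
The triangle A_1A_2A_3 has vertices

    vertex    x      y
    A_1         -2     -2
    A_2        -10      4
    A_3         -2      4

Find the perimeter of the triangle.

|A_1A_2| = √((-8)² + (6)²) = √100 = 10
|A_2A_3| = √((8)² + (0)²) = √64 = 8
|A_3A_1| = √((0)² + (-6)²) = √36 = 6
Perimeter = 10 + 8 + 6 = 24.

24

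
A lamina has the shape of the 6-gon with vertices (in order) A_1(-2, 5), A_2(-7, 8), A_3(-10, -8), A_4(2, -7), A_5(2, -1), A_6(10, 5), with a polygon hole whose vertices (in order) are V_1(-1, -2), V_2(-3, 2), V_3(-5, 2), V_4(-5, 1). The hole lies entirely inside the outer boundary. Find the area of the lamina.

160.5

Outer boundary:
Apply the shoelace (surveyor's) formula: 2A = Σ (x_i·y_{i+1} − x_{i+1}·y_i), indices taken mod 6.
A_1→A_2: (-2)(8) − (-7)(5) = 19
A_2→A_3: (-7)(-8) − (-10)(8) = 136
A_3→A_4: (-10)(-7) − (2)(-8) = 86
A_4→A_5: (2)(-1) − (2)(-7) = 12
A_5→A_6: (2)(5) − (10)(-1) = 20
A_6→A_1: (10)(5) − (-2)(5) = 60
Σ = 333
Area = |Σ|/2 = 166.5.
Hole:
Apply the shoelace (surveyor's) formula: 2A = Σ (x_i·y_{i+1} − x_{i+1}·y_i), indices taken mod 4.
V_1→V_2: (-1)(2) − (-3)(-2) = -8
V_2→V_3: (-3)(2) − (-5)(2) = 4
V_3→V_4: (-5)(1) − (-5)(2) = 5
V_4→V_1: (-5)(-2) − (-1)(1) = 11
Σ = 12
Area = |Σ|/2 = 6.
Net area = 166.5 − 6 = 160.5.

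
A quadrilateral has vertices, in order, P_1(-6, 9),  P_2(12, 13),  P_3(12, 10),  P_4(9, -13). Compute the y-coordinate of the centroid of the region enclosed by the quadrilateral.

Apply the surveyor's formula. First the cross-terms c_i = x_i·y_{i+1} − x_{i+1}·y_i:
  -186, -36, -246, 3  ⇒  2A = -465, A = -232.5.
Then Σ (y_i + y_{i+1})·c_i = -4194, so ȳ = -4194 / (6·(-232.5)) = 466/155.

466/155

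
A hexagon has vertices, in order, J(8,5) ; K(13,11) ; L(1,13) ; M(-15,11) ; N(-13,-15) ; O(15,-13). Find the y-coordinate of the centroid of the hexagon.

Apply the shoelace formula. First the cross-terms c_i = x_i·y_{i+1} − x_{i+1}·y_i:
  23, 158, 206, 368, 394, 179  ⇒  2A = 1328, A = 664.
Then Σ (y_i + y_{i+1})·c_i = -4832, so ȳ = -4832 / (6·664) = -302/249.

-302/249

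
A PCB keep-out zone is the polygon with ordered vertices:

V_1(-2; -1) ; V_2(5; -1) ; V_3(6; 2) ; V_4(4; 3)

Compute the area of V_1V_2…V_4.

17.5

Apply the shoelace formula: 2A = Σ (x_i·y_{i+1} − x_{i+1}·y_i), indices taken mod 4.
Cross-terms: 7, 16, 10, 2  ⇒  Σ = 35
Area = |Σ|/2 = 17.5.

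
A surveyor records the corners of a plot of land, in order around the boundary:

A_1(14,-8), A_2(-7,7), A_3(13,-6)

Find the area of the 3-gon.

Apply the shoelace formula: 2A = Σ (x_i·y_{i+1} − x_{i+1}·y_i), indices taken mod 3.
A_1→A_2: (14)(7) − (-7)(-8) = 42
A_2→A_3: (-7)(-6) − (13)(7) = -49
A_3→A_1: (13)(-8) − (14)(-6) = -20
Σ = -27
Area = |Σ|/2 = 13.5.

13.5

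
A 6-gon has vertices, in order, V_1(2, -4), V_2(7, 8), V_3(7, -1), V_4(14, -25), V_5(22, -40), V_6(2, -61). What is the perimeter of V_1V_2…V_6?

150

|V_1V_2| = √((5)² + (12)²) = √169 = 13
|V_2V_3| = √((0)² + (-9)²) = √81 = 9
|V_3V_4| = √((7)² + (-24)²) = √625 = 25
|V_4V_5| = √((8)² + (-15)²) = √289 = 17
|V_5V_6| = √((-20)² + (-21)²) = √841 = 29
|V_6V_1| = √((0)² + (57)²) = √3249 = 57
Perimeter = 13 + 9 + 25 + 17 + 29 + 57 = 150.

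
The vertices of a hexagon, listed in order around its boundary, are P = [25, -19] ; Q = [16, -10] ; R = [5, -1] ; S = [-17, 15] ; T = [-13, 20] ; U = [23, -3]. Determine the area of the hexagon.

Apply Gauss's area formula: 2A = Σ (x_i·y_{i+1} − x_{i+1}·y_i), indices taken mod 6.
Σ = (54) + (34) + (58) + (-145) + (-421) + (-362) = -782
Area = |Σ|/2 = 391.

391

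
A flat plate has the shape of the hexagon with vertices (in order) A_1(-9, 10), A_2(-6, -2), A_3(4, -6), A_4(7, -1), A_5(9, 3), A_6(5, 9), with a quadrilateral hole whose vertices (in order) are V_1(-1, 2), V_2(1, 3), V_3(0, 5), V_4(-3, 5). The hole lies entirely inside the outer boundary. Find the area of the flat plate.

Outer boundary:
Apply the shoelace (surveyor's) formula: 2A = Σ (x_i·y_{i+1} − x_{i+1}·y_i), indices taken mod 6.
A_1→A_2: (-9)(-2) − (-6)(10) = 78
A_2→A_3: (-6)(-6) − (4)(-2) = 44
A_3→A_4: (4)(-1) − (7)(-6) = 38
A_4→A_5: (7)(3) − (9)(-1) = 30
A_5→A_6: (9)(9) − (5)(3) = 66
A_6→A_1: (5)(10) − (-9)(9) = 131
Σ = 387
Area = |Σ|/2 = 193.5.
Hole:
Apply Gauss's area formula: 2A = Σ (x_i·y_{i+1} − x_{i+1}·y_i), indices taken mod 4.
Σ = (-5) + (5) + (15) + (-1) = 14
Area = |Σ|/2 = 7.
Net area = 193.5 − 7 = 186.5.

186.5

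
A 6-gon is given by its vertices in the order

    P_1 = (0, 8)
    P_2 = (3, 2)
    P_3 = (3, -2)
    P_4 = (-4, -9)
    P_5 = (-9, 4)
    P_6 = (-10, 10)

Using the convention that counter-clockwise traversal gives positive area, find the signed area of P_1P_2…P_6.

-149

Apply the shoelace formula: 2A = Σ (x_i·y_{i+1} − x_{i+1}·y_i), indices taken mod 6.
Σ = (-24) + (-12) + (-35) + (-97) + (-50) + (-80) = -298
Signed area = Σ/2 = -149 (negative ⇒ clockwise traversal).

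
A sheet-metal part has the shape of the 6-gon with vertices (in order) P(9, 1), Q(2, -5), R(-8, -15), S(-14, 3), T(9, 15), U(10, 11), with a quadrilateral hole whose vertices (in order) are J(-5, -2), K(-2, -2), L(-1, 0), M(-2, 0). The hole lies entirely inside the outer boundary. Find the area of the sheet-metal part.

360

Outer boundary:
Apply Gauss's area formula: 2A = Σ (x_i·y_{i+1} − x_{i+1}·y_i), indices taken mod 6.
Σ = (-47) + (-70) + (-234) + (-237) + (-51) + (-89) = -728
Area = |Σ|/2 = 364.
Hole:
Apply the surveyor's formula: 2A = Σ (x_i·y_{i+1} − x_{i+1}·y_i), indices taken mod 4.
Σ = (6) + (-2) + (0) + (4) = 8
Area = |Σ|/2 = 4.
Net area = 364 − 4 = 360.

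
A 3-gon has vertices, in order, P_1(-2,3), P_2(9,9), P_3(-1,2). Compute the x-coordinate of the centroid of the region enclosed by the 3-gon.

Apply Gauss's area formula. First the cross-terms c_i = x_i·y_{i+1} − x_{i+1}·y_i:
  -45, 27, 1  ⇒  2A = -17, A = -8.5.
Then Σ (x_i + x_{i+1})·c_i = -102, so x̄ = -102 / (6·(-8.5)) = 2.

2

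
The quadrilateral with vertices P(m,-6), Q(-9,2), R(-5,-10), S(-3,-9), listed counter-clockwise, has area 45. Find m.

The doubled signed area Σ (x_i y_{i+1} − x_{i+1} y_i) is linear in m.
With m=0 it equals 79; the coefficient of m is 11 (from the two edges through P).
So 11·m + 79 = 2·45 = 90 ⇒ m = 1.

1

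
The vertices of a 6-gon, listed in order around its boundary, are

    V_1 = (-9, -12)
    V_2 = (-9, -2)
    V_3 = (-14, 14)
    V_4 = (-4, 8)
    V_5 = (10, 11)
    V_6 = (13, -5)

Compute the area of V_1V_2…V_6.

Apply the shoelace (surveyor's) formula: 2A = Σ (x_i·y_{i+1} − x_{i+1}·y_i), indices taken mod 6.
Σ = (-90) + (-154) + (-56) + (-124) + (-193) + (-201) = -818
Area = |Σ|/2 = 409.

409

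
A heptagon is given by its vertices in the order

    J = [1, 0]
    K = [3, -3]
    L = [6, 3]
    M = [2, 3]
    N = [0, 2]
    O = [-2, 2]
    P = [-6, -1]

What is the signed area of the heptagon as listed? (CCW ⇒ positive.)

Σ = (-3) + (27) + (12) + (4) + (4) + (14) + (1) = 59
Signed area = Σ/2 = 29.5 (positive ⇒ counter-clockwise traversal).

29.5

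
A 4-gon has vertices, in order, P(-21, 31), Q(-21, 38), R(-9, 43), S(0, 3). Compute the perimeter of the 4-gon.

|PQ| = √((0)² + (7)²) = √49 = 7
|QR| = √((12)² + (5)²) = √169 = 13
|RS| = √((9)² + (-40)²) = √1681 = 41
|SP| = √((-21)² + (28)²) = √1225 = 35
Perimeter = 7 + 13 + 41 + 35 = 96.

96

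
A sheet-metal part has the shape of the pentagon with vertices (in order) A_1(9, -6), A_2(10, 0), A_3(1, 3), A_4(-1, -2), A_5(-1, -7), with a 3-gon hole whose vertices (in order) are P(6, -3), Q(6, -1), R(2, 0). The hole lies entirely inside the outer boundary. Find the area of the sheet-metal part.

78.5

Outer boundary:
A_1→A_2: (9)(0) − (10)(-6) = 60
A_2→A_3: (10)(3) − (1)(0) = 30
A_3→A_4: (1)(-2) − (-1)(3) = 1
A_4→A_5: (-1)(-7) − (-1)(-2) = 5
A_5→A_1: (-1)(-6) − (9)(-7) = 69
Σ = 165
Area = |Σ|/2 = 82.5.
Hole:
Σ = (12) + (2) + (-6) = 8
Area = |Σ|/2 = 4.
Net area = 82.5 − 4 = 78.5.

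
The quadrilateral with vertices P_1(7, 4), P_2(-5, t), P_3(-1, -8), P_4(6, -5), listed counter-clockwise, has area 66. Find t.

-5

The doubled signed area Σ (x_i y_{i+1} − x_{i+1} y_i) is linear in t.
With t=0 it equals 172; the coefficient of t is 8 (from the two edges through P_2).
So 8·t + 172 = 2·66 = 132 ⇒ t = -5.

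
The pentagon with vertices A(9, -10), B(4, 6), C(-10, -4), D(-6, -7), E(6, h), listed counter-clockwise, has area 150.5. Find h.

The doubled signed area Σ (x_i y_{i+1} − x_{i+1} y_i) is linear in h.
With h=0 it equals 166; the coefficient of h is -15 (from the two edges through E).
So -15·h + 166 = 2·150.5 = 301 ⇒ h = -9.

-9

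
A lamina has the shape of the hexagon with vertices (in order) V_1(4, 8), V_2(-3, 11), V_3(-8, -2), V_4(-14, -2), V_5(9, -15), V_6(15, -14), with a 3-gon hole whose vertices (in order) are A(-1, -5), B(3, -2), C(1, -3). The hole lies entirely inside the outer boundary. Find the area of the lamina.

325.5

Outer boundary:
Apply the shoelace formula: 2A = Σ (x_i·y_{i+1} − x_{i+1}·y_i), indices taken mod 6.
Σ = (68) + (94) + (-12) + (228) + (99) + (176) = 653
Area = |Σ|/2 = 326.5.
Hole:
Apply Gauss's area formula: 2A = Σ (x_i·y_{i+1} − x_{i+1}·y_i), indices taken mod 3.
Σ = (17) + (-7) + (-8) = 2
Area = |Σ|/2 = 1.
Net area = 326.5 − 1 = 325.5.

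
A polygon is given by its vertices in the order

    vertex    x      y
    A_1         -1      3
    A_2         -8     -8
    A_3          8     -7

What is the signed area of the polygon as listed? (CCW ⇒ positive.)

84.5

Apply the shoelace formula: 2A = Σ (x_i·y_{i+1} − x_{i+1}·y_i), indices taken mod 3.
Σ = (32) + (120) + (17) = 169
Signed area = Σ/2 = 84.5 (positive ⇒ counter-clockwise traversal).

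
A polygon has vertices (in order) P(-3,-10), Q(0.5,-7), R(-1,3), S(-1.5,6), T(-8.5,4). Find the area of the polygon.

80.5

Apply the shoelace formula: 2A = Σ (x_i·y_{i+1} − x_{i+1}·y_i), indices taken mod 5.
Cross-terms: 26, -5.5, -1.5, 45, 97  ⇒  Σ = 161
Area = |Σ|/2 = 80.5.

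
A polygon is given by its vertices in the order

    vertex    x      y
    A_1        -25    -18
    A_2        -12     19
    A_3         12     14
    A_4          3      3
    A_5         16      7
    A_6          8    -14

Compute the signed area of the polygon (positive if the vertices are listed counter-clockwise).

Apply Gauss's area formula: 2A = Σ (x_i·y_{i+1} − x_{i+1}·y_i), indices taken mod 6.
A_1→A_2: (-25)(19) − (-12)(-18) = -691
A_2→A_3: (-12)(14) − (12)(19) = -396
A_3→A_4: (12)(3) − (3)(14) = -6
A_4→A_5: (3)(7) − (16)(3) = -27
A_5→A_6: (16)(-14) − (8)(7) = -280
A_6→A_1: (8)(-18) − (-25)(-14) = -494
Σ = -1894
Signed area = Σ/2 = -947 (negative ⇒ clockwise traversal).

-947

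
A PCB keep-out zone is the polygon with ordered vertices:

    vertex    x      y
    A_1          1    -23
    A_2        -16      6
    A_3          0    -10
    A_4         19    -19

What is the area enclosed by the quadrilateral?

215

A_1→A_2: (1)(6) − (-16)(-23) = -362
A_2→A_3: (-16)(-10) − (0)(6) = 160
A_3→A_4: (0)(-19) − (19)(-10) = 190
A_4→A_1: (19)(-23) − (1)(-19) = -418
Σ = -430
Area = |Σ|/2 = 215.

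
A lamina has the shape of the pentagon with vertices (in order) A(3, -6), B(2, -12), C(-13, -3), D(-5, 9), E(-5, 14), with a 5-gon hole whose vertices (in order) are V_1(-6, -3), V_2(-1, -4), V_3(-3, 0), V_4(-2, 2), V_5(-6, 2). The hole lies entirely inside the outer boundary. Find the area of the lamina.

157

Outer boundary:
Apply Gauss's area formula: 2A = Σ (x_i·y_{i+1} − x_{i+1}·y_i), indices taken mod 5.
Cross-terms: -24, -162, -132, -25, -12  ⇒  Σ = -355
Area = |Σ|/2 = 177.5.
Hole:
Σ = (21) + (-12) + (-6) + (8) + (30) = 41
Area = |Σ|/2 = 20.5.
Net area = 177.5 − 20.5 = 157.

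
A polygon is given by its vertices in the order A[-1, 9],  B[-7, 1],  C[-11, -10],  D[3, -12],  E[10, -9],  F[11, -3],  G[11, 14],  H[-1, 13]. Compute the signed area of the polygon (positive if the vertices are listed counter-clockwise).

A→B: (-1)(1) − (-7)(9) = 62
B→C: (-7)(-10) − (-11)(1) = 81
C→D: (-11)(-12) − (3)(-10) = 162
D→E: (3)(-9) − (10)(-12) = 93
E→F: (10)(-3) − (11)(-9) = 69
F→G: (11)(14) − (11)(-3) = 187
G→H: (11)(13) − (-1)(14) = 157
H→A: (-1)(9) − (-1)(13) = 4
Σ = 815
Signed area = Σ/2 = 407.5 (positive ⇒ counter-clockwise traversal).

407.5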